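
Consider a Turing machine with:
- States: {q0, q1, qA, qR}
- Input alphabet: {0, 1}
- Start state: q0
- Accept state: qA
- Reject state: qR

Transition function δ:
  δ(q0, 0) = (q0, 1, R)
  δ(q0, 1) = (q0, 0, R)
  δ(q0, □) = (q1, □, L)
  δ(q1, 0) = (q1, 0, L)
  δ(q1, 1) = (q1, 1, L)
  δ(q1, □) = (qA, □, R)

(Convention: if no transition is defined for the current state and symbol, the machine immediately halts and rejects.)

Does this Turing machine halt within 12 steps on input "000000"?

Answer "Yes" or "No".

Execution trace:
Initial: [q0]000000
Step 1: δ(q0, 0) = (q0, 1, R) → 1[q0]00000
Step 2: δ(q0, 0) = (q0, 1, R) → 11[q0]0000
Step 3: δ(q0, 0) = (q0, 1, R) → 111[q0]000
Step 4: δ(q0, 0) = (q0, 1, R) → 1111[q0]00
Step 5: δ(q0, 0) = (q0, 1, R) → 11111[q0]0
Step 6: δ(q0, 0) = (q0, 1, R) → 111111[q0]□
Step 7: δ(q0, □) = (q1, □, L) → 11111[q1]1□
Step 8: δ(q1, 1) = (q1, 1, L) → 1111[q1]11□
Step 9: δ(q1, 1) = (q1, 1, L) → 111[q1]111□
Step 10: δ(q1, 1) = (q1, 1, L) → 11[q1]1111□
Step 11: δ(q1, 1) = (q1, 1, L) → 1[q1]11111□
Step 12: δ(q1, 1) = (q1, 1, L) → [q1]111111□

The machine has not reached a halting state after 12 steps.
The machine did not halt within the 12-step bound.

Answer: No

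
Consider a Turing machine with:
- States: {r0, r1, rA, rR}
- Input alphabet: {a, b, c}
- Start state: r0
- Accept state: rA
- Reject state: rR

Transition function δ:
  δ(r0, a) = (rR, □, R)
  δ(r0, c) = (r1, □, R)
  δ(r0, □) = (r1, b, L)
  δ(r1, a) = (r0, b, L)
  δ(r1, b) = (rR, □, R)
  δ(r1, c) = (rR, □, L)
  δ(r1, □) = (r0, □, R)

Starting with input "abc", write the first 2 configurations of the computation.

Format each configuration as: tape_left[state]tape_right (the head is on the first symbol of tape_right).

Transitions applied:
Step 1: δ(r0, a) = (rR, □, R)

The first 2 configurations are:
[r0]abc ⊢ □[rR]bc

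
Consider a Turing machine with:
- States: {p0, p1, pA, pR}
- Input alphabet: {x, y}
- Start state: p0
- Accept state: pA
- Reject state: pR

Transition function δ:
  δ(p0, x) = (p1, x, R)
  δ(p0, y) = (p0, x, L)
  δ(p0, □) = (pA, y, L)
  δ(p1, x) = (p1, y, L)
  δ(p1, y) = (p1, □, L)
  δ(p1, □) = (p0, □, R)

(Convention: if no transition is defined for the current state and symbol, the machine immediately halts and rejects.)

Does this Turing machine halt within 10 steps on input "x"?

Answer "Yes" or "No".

Execution trace:
Initial: [p0]x
Step 1: δ(p0, x) = (p1, x, R) → x[p1]□
Step 2: δ(p1, □) = (p0, □, R) → x□[p0]□
Step 3: δ(p0, □) = (pA, y, L) → x[pA]□y

The machine reaches the accept state pA and halts.
The machine halted after 3 steps (within the 10-step bound).

Answer: Yes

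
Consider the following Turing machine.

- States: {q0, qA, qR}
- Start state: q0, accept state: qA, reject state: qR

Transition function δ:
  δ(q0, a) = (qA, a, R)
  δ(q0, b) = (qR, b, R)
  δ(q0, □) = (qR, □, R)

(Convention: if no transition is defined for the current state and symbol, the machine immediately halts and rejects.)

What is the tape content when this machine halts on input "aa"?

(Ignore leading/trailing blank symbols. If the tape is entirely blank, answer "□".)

Execution trace:
Initial: [q0]aa
Step 1: δ(q0, a) = (qA, a, R) → a[qA]a

The machine reaches the accept state qA and halts.

Final tape (ignoring leading/trailing blanks): aa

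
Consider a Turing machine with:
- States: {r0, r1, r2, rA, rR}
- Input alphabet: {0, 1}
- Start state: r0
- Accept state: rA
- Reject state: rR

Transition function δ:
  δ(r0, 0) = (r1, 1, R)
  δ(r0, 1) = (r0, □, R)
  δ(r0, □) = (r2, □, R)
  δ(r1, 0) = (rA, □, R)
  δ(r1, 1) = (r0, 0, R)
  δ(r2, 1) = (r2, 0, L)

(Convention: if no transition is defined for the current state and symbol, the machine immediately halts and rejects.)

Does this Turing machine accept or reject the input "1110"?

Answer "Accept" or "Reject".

Execution trace:
Initial: [r0]1110
Step 1: δ(r0, 1) = (r0, □, R) → □[r0]110
Step 2: δ(r0, 1) = (r0, □, R) → □□[r0]10
Step 3: δ(r0, 1) = (r0, □, R) → □□□[r0]0
Step 4: δ(r0, 0) = (r1, 1, R) → □□□1[r1]□

No transition is defined for δ(r1, □). By convention the machine halts and rejects.

Answer: Reject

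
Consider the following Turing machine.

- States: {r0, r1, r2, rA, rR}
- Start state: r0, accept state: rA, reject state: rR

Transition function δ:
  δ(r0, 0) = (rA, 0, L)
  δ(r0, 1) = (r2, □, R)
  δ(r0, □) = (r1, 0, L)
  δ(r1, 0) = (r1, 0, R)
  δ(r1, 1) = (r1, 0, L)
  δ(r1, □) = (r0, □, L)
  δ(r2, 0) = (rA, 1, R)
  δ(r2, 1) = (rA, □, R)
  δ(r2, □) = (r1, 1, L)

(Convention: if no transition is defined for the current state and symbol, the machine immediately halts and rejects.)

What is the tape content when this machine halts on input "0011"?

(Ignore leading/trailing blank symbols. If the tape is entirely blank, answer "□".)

Execution trace:
Initial: [r0]0011
Step 1: δ(r0, 0) = (rA, 0, L) → [rA]□0011

The machine reaches the accept state rA and halts.

Final tape (ignoring leading/trailing blanks): 0011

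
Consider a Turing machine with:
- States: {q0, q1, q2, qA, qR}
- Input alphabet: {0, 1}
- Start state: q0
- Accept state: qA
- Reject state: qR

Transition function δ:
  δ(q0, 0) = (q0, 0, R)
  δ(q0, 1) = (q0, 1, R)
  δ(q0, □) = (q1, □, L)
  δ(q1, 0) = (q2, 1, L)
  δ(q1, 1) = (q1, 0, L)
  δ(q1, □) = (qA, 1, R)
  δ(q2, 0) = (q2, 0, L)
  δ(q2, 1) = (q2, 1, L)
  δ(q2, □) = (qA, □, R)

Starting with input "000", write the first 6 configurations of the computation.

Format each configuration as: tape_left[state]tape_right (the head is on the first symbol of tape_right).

Transitions applied:
Step 1: δ(q0, 0) = (q0, 0, R)
Step 2: δ(q0, 0) = (q0, 0, R)
Step 3: δ(q0, 0) = (q0, 0, R)
Step 4: δ(q0, □) = (q1, □, L)
Step 5: δ(q1, 0) = (q2, 1, L)

The first 6 configurations are:
[q0]000 ⊢ 0[q0]00 ⊢ 00[q0]0 ⊢ 000[q0]□ ⊢ 00[q1]0□ ⊢ 0[q2]01□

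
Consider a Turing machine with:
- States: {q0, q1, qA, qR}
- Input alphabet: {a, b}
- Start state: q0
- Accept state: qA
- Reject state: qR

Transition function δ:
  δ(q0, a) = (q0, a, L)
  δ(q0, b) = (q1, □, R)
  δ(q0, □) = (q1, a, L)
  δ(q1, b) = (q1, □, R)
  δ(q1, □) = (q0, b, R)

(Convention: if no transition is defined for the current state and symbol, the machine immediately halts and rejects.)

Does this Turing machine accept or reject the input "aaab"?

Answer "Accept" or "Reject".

Execution trace:
Initial: [q0]aaab
Step 1: δ(q0, a) = (q0, a, L) → [q0]□aaab
Step 2: δ(q0, □) = (q1, a, L) → [q1]□aaaab
Step 3: δ(q1, □) = (q0, b, R) → b[q0]aaaab
Step 4: δ(q0, a) = (q0, a, L) → [q0]baaaab
Step 5: δ(q0, b) = (q1, □, R) → □[q1]aaaab

No transition is defined for δ(q1, a). By convention the machine halts and rejects.

Answer: Reject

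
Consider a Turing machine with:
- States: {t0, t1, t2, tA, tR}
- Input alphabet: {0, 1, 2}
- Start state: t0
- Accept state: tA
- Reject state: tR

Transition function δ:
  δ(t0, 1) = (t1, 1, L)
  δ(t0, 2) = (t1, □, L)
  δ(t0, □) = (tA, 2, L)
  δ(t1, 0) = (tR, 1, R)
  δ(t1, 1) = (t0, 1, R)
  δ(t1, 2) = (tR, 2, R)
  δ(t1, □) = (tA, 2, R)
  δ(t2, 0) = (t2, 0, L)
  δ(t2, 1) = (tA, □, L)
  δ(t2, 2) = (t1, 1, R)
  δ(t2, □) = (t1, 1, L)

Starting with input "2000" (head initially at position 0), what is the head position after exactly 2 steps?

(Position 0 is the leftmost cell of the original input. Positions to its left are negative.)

Execution trace (head position shown):
Step 0: [t0]2000  (head at position 0)
Step 1: move left → [t1]□□000  (head at position -1)
Step 2: move right → 2[tA]□000  (head at position 0)

After 2 steps, the head is at position 0.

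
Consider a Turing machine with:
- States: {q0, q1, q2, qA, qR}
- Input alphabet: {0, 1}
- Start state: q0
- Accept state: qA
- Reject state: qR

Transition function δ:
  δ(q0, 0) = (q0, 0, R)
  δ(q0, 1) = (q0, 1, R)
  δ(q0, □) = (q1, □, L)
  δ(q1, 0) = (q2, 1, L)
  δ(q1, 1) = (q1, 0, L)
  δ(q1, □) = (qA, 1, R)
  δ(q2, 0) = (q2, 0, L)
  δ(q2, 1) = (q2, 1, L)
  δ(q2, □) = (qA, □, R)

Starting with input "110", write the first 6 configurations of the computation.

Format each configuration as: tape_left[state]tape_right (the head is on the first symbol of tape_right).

Transitions applied:
Step 1: δ(q0, 1) = (q0, 1, R)
Step 2: δ(q0, 1) = (q0, 1, R)
Step 3: δ(q0, 0) = (q0, 0, R)
Step 4: δ(q0, □) = (q1, □, L)
Step 5: δ(q1, 0) = (q2, 1, L)

The first 6 configurations are:
[q0]110 ⊢ 1[q0]10 ⊢ 11[q0]0 ⊢ 110[q0]□ ⊢ 11[q1]0□ ⊢ 1[q2]11□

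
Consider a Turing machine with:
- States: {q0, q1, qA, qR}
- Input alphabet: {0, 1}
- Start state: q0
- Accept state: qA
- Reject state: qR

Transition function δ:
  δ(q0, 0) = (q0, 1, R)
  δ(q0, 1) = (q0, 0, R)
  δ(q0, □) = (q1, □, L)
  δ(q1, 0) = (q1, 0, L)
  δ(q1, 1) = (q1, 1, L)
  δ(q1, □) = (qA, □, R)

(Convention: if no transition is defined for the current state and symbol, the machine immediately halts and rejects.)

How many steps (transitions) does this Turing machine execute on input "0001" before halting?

Execution trace:
Initial: [q0]0001
Step 1: δ(q0, 0) = (q0, 1, R) → 1[q0]001
Step 2: δ(q0, 0) = (q0, 1, R) → 11[q0]01
Step 3: δ(q0, 0) = (q0, 1, R) → 111[q0]1
Step 4: δ(q0, 1) = (q0, 0, R) → 1110[q0]□
Step 5: δ(q0, □) = (q1, □, L) → 111[q1]0□
Step 6: δ(q1, 0) = (q1, 0, L) → 11[q1]10□
Step 7: δ(q1, 1) = (q1, 1, L) → 1[q1]110□
Step 8: δ(q1, 1) = (q1, 1, L) → [q1]1110□
Step 9: δ(q1, 1) = (q1, 1, L) → [q1]□1110□
Step 10: δ(q1, □) = (qA, □, R) → □[qA]1110□

The machine reaches the accept state qA and halts.

The machine executed 10 steps before halting.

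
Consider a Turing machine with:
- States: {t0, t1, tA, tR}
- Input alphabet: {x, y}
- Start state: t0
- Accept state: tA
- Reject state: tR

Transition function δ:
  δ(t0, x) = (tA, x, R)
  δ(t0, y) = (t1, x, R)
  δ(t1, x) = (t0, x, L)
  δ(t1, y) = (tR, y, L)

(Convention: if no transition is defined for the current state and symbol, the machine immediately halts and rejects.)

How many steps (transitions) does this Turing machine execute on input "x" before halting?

Execution trace:
Initial: [t0]x
Step 1: δ(t0, x) = (tA, x, R) → x[tA]□

The machine reaches the accept state tA and halts.

The machine executed 1 step before halting.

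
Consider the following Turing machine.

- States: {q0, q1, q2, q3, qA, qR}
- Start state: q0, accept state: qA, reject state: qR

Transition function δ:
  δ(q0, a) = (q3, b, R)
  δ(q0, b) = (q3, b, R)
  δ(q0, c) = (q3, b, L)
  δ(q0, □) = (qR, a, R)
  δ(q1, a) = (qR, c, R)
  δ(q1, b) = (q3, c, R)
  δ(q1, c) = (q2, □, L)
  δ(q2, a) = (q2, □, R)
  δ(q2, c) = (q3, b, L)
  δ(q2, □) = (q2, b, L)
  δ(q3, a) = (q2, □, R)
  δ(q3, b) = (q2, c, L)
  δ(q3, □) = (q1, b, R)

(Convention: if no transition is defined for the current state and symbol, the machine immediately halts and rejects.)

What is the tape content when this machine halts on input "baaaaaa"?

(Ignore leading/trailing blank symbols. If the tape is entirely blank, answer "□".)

Execution trace:
Initial: [q0]baaaaaa
Step 1: δ(q0, b) = (q3, b, R) → b[q3]aaaaaa
Step 2: δ(q3, a) = (q2, □, R) → b□[q2]aaaaa
Step 3: δ(q2, a) = (q2, □, R) → b□□[q2]aaaa
Step 4: δ(q2, a) = (q2, □, R) → b□□□[q2]aaa
Step 5: δ(q2, a) = (q2, □, R) → b□□□□[q2]aa
Step 6: δ(q2, a) = (q2, □, R) → b□□□□□[q2]a
Step 7: δ(q2, a) = (q2, □, R) → b□□□□□□[q2]□
Step 8: δ(q2, □) = (q2, b, L) → b□□□□□[q2]□b
Step 9: δ(q2, □) = (q2, b, L) → b□□□□[q2]□bb
Step 10: δ(q2, □) = (q2, b, L) → b□□□[q2]□bbb
Step 11: δ(q2, □) = (q2, b, L) → b□□[q2]□bbbb
Step 12: δ(q2, □) = (q2, b, L) → b□[q2]□bbbbb
Step 13: δ(q2, □) = (q2, b, L) → b[q2]□bbbbbb
Step 14: δ(q2, □) = (q2, b, L) → [q2]bbbbbbbb

No transition is defined for δ(q2, b). By convention the machine halts and rejects.

Final tape (ignoring leading/trailing blanks): bbbbbbbb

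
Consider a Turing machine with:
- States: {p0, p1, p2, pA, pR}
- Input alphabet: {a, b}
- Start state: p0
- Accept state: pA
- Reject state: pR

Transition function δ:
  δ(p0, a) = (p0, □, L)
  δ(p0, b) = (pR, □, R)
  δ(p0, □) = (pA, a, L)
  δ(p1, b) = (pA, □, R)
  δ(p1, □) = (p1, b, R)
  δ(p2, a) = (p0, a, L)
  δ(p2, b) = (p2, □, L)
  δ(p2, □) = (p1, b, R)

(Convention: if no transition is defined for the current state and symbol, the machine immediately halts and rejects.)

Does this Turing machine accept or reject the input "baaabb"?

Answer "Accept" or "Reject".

Execution trace:
Initial: [p0]baaabb
Step 1: δ(p0, b) = (pR, □, R) → □[pR]aaabb

The machine reaches the reject state pR and halts.

Answer: Reject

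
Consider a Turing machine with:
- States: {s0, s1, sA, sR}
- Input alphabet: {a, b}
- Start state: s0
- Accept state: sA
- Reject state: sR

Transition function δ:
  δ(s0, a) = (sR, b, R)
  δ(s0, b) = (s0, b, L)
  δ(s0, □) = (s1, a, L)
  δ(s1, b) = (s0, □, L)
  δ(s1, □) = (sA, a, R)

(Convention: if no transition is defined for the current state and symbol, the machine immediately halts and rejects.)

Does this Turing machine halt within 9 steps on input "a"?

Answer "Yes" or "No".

Execution trace:
Initial: [s0]a
Step 1: δ(s0, a) = (sR, b, R) → b[sR]□

The machine reaches the reject state sR and halts.
The machine halted after 1 step (within the 9-step bound).

Answer: Yes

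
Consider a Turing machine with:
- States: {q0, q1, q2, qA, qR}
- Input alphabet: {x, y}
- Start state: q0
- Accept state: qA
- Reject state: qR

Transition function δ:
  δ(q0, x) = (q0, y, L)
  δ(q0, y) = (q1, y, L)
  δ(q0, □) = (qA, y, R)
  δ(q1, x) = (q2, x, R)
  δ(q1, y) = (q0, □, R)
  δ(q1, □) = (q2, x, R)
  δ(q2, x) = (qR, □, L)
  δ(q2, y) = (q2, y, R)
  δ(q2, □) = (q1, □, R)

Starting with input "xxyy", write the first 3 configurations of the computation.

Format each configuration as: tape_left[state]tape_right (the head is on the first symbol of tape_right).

Transitions applied:
Step 1: δ(q0, x) = (q0, y, L)
Step 2: δ(q0, □) = (qA, y, R)

The first 3 configurations are:
[q0]xxyy ⊢ [q0]□yxyy ⊢ y[qA]yxyy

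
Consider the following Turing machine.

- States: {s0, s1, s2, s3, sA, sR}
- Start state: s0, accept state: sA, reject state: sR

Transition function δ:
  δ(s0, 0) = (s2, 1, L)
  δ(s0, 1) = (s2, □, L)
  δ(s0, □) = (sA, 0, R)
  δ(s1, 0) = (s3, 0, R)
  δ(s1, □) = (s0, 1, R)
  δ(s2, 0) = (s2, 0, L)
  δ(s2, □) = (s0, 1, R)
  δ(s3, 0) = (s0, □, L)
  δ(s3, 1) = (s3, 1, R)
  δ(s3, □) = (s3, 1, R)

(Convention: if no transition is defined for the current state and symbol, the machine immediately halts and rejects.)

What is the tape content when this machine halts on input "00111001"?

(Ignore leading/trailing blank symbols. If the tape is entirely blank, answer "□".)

Execution trace:
Initial: [s0]00111001
Step 1: δ(s0, 0) = (s2, 1, L) → [s2]□10111001
Step 2: δ(s2, □) = (s0, 1, R) → 1[s0]10111001
Step 3: δ(s0, 1) = (s2, □, L) → [s2]1□0111001

No transition is defined for δ(s2, 1). By convention the machine halts and rejects.

Final tape (ignoring leading/trailing blanks): 1□0111001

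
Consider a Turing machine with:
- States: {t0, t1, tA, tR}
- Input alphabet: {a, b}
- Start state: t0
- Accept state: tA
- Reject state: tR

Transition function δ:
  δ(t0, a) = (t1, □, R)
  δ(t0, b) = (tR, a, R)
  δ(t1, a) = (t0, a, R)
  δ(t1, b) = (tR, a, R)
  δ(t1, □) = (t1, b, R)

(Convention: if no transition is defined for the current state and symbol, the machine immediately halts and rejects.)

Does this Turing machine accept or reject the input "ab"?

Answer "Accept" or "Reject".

Execution trace:
Initial: [t0]ab
Step 1: δ(t0, a) = (t1, □, R) → □[t1]b
Step 2: δ(t1, b) = (tR, a, R) → □a[tR]□

The machine reaches the reject state tR and halts.

Answer: Reject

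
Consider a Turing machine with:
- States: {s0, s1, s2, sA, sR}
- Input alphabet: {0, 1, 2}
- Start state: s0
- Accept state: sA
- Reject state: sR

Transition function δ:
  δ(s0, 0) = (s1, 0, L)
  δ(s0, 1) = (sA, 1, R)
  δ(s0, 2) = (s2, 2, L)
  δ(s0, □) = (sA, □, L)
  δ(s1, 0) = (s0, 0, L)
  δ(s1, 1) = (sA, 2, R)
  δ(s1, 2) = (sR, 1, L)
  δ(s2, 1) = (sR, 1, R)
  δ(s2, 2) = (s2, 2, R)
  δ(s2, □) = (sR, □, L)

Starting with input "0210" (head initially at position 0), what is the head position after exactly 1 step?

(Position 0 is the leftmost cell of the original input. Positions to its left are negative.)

Execution trace (head position shown):
Step 0: [s0]0210  (head at position 0)
Step 1: move left → [s1]□0210  (head at position -1)

After 1 step, the head is at position -1.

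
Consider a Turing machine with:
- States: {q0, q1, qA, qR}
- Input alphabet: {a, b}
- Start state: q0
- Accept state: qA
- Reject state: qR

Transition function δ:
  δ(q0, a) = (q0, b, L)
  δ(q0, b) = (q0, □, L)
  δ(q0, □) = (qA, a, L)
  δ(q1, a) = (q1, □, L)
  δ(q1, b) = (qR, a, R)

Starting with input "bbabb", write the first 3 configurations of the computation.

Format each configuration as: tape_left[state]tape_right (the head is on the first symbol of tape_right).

Transitions applied:
Step 1: δ(q0, b) = (q0, □, L)
Step 2: δ(q0, □) = (qA, a, L)

The first 3 configurations are:
[q0]bbabb ⊢ [q0]□□babb ⊢ [qA]□a□babb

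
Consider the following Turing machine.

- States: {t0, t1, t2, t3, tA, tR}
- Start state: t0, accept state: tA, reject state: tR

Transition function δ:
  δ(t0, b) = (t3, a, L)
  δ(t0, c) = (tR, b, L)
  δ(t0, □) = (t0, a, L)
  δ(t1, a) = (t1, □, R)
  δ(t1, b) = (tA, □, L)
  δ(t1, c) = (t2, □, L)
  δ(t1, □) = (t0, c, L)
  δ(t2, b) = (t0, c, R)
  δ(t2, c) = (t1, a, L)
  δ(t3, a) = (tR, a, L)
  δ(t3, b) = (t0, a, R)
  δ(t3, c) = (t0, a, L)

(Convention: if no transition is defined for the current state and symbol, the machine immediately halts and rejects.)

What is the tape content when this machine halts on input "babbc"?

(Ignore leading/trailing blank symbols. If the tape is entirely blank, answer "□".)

Execution trace:
Initial: [t0]babbc
Step 1: δ(t0, b) = (t3, a, L) → [t3]□aabbc

No transition is defined for δ(t3, □). By convention the machine halts and rejects.

Final tape (ignoring leading/trailing blanks): aabbc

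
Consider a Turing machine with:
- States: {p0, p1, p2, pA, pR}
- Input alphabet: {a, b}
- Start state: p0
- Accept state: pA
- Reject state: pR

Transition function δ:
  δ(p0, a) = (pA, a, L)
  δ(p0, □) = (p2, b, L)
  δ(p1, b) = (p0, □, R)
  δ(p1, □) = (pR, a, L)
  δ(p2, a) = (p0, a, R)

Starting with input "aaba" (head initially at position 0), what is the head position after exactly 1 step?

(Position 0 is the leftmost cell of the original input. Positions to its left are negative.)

Execution trace (head position shown):
Step 0: [p0]aaba  (head at position 0)
Step 1: move left → [pA]□aaba  (head at position -1)

After 1 step, the head is at position -1.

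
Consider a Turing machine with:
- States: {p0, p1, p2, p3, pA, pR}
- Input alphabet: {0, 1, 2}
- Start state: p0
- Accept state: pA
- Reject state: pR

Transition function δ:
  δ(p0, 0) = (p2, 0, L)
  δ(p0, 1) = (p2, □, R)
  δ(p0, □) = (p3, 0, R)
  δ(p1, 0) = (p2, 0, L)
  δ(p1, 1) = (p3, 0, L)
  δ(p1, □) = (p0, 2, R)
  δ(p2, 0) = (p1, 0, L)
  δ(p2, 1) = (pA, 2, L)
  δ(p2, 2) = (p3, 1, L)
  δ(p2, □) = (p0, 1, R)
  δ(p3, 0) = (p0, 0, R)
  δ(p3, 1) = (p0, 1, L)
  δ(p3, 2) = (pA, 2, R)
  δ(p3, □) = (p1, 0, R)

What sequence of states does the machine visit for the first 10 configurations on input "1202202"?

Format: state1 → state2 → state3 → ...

Execution trace:
Initial: [p0]1202202
Step 1: δ(p0, 1) = (p2, □, R) → □[p2]202202
Step 2: δ(p2, 2) = (p3, 1, L) → [p3]□102202
Step 3: δ(p3, □) = (p1, 0, R) → 0[p1]102202
Step 4: δ(p1, 1) = (p3, 0, L) → [p3]0002202
Step 5: δ(p3, 0) = (p0, 0, R) → 0[p0]002202
Step 6: δ(p0, 0) = (p2, 0, L) → [p2]0002202
Step 7: δ(p2, 0) = (p1, 0, L) → [p1]□0002202
Step 8: δ(p1, □) = (p0, 2, R) → 2[p0]0002202
Step 9: δ(p0, 0) = (p2, 0, L) → [p2]20002202

State sequence: p0 → p2 → p3 → p1 → p3 → p0 → p2 → p1 → p0 → p2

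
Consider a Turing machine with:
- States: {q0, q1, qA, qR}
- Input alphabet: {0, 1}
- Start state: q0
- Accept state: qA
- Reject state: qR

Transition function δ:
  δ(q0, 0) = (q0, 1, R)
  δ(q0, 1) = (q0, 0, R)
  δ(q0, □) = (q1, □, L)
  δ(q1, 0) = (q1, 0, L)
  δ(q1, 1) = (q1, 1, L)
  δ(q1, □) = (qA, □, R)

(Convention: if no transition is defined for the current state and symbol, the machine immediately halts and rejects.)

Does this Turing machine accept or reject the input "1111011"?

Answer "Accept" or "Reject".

Execution trace:
Initial: [q0]1111011
Step 1: δ(q0, 1) = (q0, 0, R) → 0[q0]111011
Step 2: δ(q0, 1) = (q0, 0, R) → 00[q0]11011
Step 3: δ(q0, 1) = (q0, 0, R) → 000[q0]1011
Step 4: δ(q0, 1) = (q0, 0, R) → 0000[q0]011
Step 5: δ(q0, 0) = (q0, 1, R) → 00001[q0]11
Step 6: δ(q0, 1) = (q0, 0, R) → 000010[q0]1
Step 7: δ(q0, 1) = (q0, 0, R) → 0000100[q0]□
Step 8: δ(q0, □) = (q1, □, L) → 000010[q1]0□
Step 9: δ(q1, 0) = (q1, 0, L) → 00001[q1]00□
Step 10: δ(q1, 0) = (q1, 0, L) → 0000[q1]100□
Step 11: δ(q1, 1) = (q1, 1, L) → 000[q1]0100□
Step 12: δ(q1, 0) = (q1, 0, L) → 00[q1]00100□
Step 13: δ(q1, 0) = (q1, 0, L) → 0[q1]000100□
Step 14: δ(q1, 0) = (q1, 0, L) → [q1]0000100□
Step 15: δ(q1, 0) = (q1, 0, L) → [q1]□0000100□
Step 16: δ(q1, □) = (qA, □, R) → □[qA]0000100□

The machine reaches the accept state qA and halts.

Answer: Accept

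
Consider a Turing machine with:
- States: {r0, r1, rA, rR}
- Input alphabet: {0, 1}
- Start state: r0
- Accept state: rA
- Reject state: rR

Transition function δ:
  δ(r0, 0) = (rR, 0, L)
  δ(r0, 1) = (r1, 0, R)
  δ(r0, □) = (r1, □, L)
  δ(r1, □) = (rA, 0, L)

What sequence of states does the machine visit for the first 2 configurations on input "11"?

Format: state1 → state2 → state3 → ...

Execution trace:
Initial: [r0]11
Step 1: δ(r0, 1) = (r1, 0, R) → 0[r1]1

No transition is defined for δ(r1, 1). By convention the machine halts and rejects.

State sequence: r0 → r1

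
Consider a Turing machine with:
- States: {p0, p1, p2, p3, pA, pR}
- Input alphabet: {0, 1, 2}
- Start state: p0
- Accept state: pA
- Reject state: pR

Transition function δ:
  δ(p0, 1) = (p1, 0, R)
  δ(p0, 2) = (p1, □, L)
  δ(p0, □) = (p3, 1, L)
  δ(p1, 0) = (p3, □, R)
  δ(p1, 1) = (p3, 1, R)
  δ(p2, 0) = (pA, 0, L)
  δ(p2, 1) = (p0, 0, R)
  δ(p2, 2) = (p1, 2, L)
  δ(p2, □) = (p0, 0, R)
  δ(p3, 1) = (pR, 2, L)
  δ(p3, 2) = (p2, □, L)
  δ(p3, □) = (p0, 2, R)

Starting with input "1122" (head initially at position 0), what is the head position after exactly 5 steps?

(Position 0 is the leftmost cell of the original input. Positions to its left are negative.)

Execution trace (head position shown):
Step 0: [p0]1122  (head at position 0)
Step 1: move right → 0[p1]122  (head at position 1)
Step 2: move right → 01[p3]22  (head at position 2)
Step 3: move left → 0[p2]1□2  (head at position 1)
Step 4: move right → 00[p0]□2  (head at position 2)
Step 5: move left → 0[p3]012  (head at position 1)

After 5 steps, the head is at position 1.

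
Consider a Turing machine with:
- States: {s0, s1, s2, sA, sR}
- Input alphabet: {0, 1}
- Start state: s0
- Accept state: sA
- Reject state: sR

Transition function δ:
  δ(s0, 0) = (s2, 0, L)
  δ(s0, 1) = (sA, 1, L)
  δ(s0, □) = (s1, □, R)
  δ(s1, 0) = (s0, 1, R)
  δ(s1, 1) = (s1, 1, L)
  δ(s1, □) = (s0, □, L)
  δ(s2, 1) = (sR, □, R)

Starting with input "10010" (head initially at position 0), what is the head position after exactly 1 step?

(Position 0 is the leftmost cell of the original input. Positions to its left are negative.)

Execution trace (head position shown):
Step 0: [s0]10010  (head at position 0)
Step 1: move left → [sA]□10010  (head at position -1)

After 1 step, the head is at position -1.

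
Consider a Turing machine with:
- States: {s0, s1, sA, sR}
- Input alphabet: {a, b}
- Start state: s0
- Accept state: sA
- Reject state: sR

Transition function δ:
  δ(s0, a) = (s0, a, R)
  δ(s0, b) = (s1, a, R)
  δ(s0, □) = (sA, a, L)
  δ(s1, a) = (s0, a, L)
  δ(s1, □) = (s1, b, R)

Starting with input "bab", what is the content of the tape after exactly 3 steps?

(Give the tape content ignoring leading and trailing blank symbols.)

Execution trace:
Initial: [s0]bab
Step 1: δ(s0, b) = (s1, a, R) → a[s1]ab
Step 2: δ(s1, a) = (s0, a, L) → [s0]aab
Step 3: δ(s0, a) = (s0, a, R) → a[s0]ab

After 3 steps, the tape (ignoring leading/trailing blanks) is: aab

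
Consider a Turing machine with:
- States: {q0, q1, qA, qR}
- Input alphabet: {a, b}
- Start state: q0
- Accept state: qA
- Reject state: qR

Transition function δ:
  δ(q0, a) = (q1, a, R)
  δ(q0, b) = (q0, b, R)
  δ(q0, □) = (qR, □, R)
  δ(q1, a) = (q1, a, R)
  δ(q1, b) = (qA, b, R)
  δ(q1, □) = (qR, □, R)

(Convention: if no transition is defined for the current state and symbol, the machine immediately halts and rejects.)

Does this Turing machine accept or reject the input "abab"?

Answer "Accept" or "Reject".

Execution trace:
Initial: [q0]abab
Step 1: δ(q0, a) = (q1, a, R) → a[q1]bab
Step 2: δ(q1, b) = (qA, b, R) → ab[qA]ab

The machine reaches the accept state qA and halts.

Answer: Accept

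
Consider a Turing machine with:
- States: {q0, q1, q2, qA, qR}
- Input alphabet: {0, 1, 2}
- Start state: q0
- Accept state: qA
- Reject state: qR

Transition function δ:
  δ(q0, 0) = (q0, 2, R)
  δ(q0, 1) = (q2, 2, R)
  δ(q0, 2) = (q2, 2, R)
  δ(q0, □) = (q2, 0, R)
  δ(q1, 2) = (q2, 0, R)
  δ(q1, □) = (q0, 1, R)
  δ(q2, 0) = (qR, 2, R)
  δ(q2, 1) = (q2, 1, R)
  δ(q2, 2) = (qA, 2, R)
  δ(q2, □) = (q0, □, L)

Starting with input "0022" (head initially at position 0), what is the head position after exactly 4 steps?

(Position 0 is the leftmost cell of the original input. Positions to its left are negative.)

Execution trace (head position shown):
Step 0: [q0]0022  (head at position 0)
Step 1: move right → 2[q0]022  (head at position 1)
Step 2: move right → 22[q0]22  (head at position 2)
Step 3: move right → 222[q2]2  (head at position 3)
Step 4: move right → 2222[qA]□  (head at position 4)

After 4 steps, the head is at position 4.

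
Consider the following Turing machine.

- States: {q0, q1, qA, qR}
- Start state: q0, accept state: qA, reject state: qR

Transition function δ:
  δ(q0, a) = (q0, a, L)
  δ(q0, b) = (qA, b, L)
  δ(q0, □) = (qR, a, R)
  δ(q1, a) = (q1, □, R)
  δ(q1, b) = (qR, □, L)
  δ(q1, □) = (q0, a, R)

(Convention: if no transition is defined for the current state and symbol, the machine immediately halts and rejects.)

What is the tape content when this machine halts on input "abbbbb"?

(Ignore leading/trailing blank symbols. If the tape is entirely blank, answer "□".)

Execution trace:
Initial: [q0]abbbbb
Step 1: δ(q0, a) = (q0, a, L) → [q0]□abbbbb
Step 2: δ(q0, □) = (qR, a, R) → a[qR]abbbbb

The machine reaches the reject state qR and halts.

Final tape (ignoring leading/trailing blanks): aabbbbb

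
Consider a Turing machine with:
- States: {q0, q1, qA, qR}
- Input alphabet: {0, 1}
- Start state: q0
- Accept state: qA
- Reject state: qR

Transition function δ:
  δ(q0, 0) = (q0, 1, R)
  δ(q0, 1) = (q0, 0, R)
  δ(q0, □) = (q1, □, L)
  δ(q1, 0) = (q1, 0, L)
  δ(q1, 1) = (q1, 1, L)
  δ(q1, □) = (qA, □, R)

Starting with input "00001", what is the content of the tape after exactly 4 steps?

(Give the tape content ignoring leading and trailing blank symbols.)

Execution trace:
Initial: [q0]00001
Step 1: δ(q0, 0) = (q0, 1, R) → 1[q0]0001
Step 2: δ(q0, 0) = (q0, 1, R) → 11[q0]001
Step 3: δ(q0, 0) = (q0, 1, R) → 111[q0]01
Step 4: δ(q0, 0) = (q0, 1, R) → 1111[q0]1

After 4 steps, the tape (ignoring leading/trailing blanks) is: 11111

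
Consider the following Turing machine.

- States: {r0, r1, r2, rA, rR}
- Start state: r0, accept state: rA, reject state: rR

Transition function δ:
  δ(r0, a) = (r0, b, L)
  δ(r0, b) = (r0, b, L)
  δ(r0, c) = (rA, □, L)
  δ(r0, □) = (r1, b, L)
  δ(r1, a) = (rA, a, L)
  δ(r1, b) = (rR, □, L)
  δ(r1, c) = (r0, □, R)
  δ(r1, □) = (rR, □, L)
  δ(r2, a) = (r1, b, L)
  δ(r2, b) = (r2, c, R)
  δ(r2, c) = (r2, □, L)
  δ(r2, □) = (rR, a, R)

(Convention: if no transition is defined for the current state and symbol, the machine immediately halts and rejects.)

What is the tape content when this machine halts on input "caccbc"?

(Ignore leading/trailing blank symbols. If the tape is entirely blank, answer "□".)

Execution trace:
Initial: [r0]caccbc
Step 1: δ(r0, c) = (rA, □, L) → [rA]□□accbc

The machine reaches the accept state rA and halts.

Final tape (ignoring leading/trailing blanks): accbc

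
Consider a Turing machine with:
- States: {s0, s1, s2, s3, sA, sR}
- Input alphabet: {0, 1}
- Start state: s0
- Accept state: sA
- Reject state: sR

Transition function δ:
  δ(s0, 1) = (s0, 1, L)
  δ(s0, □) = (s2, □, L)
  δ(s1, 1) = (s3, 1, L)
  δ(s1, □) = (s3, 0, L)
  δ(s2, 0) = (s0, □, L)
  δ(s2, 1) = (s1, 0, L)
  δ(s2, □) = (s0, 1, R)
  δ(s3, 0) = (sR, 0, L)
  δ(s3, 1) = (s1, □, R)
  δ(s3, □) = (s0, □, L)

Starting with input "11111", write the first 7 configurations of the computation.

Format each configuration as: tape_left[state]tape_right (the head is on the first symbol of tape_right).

Transitions applied:
Step 1: δ(s0, 1) = (s0, 1, L)
Step 2: δ(s0, □) = (s2, □, L)
Step 3: δ(s2, □) = (s0, 1, R)
Step 4: δ(s0, □) = (s2, □, L)
Step 5: δ(s2, 1) = (s1, 0, L)
Step 6: δ(s1, □) = (s3, 0, L)

The first 7 configurations are:
[s0]11111 ⊢ [s0]□11111 ⊢ [s2]□□11111 ⊢ 1[s0]□11111 ⊢ [s2]1□11111 ⊢ [s1]□0□11111 ⊢ [s3]□00□11111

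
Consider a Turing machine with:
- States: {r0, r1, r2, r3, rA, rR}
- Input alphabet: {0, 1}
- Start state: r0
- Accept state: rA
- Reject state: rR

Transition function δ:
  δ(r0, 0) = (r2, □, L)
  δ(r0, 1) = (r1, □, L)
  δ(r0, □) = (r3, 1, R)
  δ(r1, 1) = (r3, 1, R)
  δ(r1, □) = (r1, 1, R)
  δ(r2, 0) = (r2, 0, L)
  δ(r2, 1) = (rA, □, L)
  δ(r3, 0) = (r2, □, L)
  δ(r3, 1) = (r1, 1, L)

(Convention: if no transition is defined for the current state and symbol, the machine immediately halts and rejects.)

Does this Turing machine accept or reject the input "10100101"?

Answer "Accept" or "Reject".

Execution trace:
Initial: [r0]10100101
Step 1: δ(r0, 1) = (r1, □, L) → [r1]□□0100101
Step 2: δ(r1, □) = (r1, 1, R) → 1[r1]□0100101
Step 3: δ(r1, □) = (r1, 1, R) → 11[r1]0100101

No transition is defined for δ(r1, 0). By convention the machine halts and rejects.

Answer: Reject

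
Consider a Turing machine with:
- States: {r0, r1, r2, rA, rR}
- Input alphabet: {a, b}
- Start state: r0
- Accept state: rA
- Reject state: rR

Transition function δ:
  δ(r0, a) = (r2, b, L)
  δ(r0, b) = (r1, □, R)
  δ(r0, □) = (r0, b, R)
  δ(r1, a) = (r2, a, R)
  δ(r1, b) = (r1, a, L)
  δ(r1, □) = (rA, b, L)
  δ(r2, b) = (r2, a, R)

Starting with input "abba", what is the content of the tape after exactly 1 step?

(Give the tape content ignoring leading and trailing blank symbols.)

Execution trace:
Initial: [r0]abba
Step 1: δ(r0, a) = (r2, b, L) → [r2]□bbba

No transition is defined for δ(r2, □). By convention the machine halts and rejects.

After 1 step, the tape (ignoring leading/trailing blanks) is: bbba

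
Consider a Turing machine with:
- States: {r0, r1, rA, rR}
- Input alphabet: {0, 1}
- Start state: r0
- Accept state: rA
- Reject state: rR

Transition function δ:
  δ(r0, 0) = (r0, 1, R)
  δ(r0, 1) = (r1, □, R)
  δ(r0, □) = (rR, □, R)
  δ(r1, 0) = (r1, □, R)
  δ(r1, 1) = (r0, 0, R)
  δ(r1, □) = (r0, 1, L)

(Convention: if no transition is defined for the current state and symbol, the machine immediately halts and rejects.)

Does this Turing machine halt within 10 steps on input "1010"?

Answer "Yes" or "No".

Execution trace:
Initial: [r0]1010
Step 1: δ(r0, 1) = (r1, □, R) → □[r1]010
Step 2: δ(r1, 0) = (r1, □, R) → □□[r1]10
Step 3: δ(r1, 1) = (r0, 0, R) → □□0[r0]0
Step 4: δ(r0, 0) = (r0, 1, R) → □□01[r0]□
Step 5: δ(r0, □) = (rR, □, R) → □□01□[rR]□

The machine reaches the reject state rR and halts.
The machine halted after 5 steps (within the 10-step bound).

Answer: Yes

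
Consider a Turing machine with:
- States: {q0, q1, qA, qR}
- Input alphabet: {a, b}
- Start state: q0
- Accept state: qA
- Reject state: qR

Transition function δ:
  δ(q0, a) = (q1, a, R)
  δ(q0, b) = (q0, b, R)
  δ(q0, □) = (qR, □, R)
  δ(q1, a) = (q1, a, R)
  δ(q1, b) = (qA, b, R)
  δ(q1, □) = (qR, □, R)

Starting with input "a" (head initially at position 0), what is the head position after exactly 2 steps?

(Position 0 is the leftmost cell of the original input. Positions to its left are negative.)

Execution trace (head position shown):
Step 0: [q0]a  (head at position 0)
Step 1: move right → a[q1]□  (head at position 1)
Step 2: move right → a□[qR]□  (head at position 2)

After 2 steps, the head is at position 2.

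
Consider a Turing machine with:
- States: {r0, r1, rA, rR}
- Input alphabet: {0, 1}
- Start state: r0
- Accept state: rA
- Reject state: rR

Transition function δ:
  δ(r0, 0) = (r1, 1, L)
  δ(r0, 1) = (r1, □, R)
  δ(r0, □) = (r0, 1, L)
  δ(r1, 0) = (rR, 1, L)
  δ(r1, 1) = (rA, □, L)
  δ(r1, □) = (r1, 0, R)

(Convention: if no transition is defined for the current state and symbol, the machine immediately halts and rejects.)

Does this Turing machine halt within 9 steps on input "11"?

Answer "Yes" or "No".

Execution trace:
Initial: [r0]11
Step 1: δ(r0, 1) = (r1, □, R) → □[r1]1
Step 2: δ(r1, 1) = (rA, □, L) → [rA]□□

The machine reaches the accept state rA and halts.
The machine halted after 2 steps (within the 9-step bound).

Answer: Yes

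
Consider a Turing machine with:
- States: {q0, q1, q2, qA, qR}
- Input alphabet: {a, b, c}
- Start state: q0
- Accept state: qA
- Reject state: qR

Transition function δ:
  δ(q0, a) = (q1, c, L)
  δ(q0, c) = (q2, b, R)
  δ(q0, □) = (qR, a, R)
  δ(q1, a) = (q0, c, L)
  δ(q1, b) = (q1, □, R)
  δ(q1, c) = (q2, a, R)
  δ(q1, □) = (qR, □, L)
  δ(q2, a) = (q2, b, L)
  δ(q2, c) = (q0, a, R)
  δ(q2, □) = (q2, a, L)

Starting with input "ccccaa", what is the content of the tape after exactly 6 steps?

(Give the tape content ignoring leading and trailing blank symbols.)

Execution trace:
Initial: [q0]ccccaa
Step 1: δ(q0, c) = (q2, b, R) → b[q2]cccaa
Step 2: δ(q2, c) = (q0, a, R) → ba[q0]ccaa
Step 3: δ(q0, c) = (q2, b, R) → bab[q2]caa
Step 4: δ(q2, c) = (q0, a, R) → baba[q0]aa
Step 5: δ(q0, a) = (q1, c, L) → bab[q1]aca
Step 6: δ(q1, a) = (q0, c, L) → ba[q0]bcca

No transition is defined for δ(q0, b). By convention the machine halts and rejects.

After 6 steps, the tape (ignoring leading/trailing blanks) is: babcca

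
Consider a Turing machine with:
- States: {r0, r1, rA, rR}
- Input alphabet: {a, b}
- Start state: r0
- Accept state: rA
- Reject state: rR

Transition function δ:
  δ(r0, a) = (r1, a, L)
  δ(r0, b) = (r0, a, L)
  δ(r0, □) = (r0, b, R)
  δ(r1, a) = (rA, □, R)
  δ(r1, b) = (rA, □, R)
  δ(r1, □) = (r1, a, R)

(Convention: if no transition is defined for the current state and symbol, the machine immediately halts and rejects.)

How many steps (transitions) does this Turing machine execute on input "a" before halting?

Execution trace:
Initial: [r0]a
Step 1: δ(r0, a) = (r1, a, L) → [r1]□a
Step 2: δ(r1, □) = (r1, a, R) → a[r1]a
Step 3: δ(r1, a) = (rA, □, R) → a□[rA]□

The machine reaches the accept state rA and halts.

The machine executed 3 steps before halting.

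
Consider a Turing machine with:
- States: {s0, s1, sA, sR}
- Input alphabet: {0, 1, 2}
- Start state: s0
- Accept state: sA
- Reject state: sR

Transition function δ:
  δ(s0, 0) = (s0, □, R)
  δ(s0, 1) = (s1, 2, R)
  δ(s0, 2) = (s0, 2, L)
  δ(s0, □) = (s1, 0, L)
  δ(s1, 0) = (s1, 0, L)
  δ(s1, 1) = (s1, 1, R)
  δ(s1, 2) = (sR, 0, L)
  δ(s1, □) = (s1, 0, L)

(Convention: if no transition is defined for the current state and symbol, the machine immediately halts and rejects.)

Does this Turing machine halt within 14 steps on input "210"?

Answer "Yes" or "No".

Execution trace:
Initial: [s0]210
Step 1: δ(s0, 2) = (s0, 2, L) → [s0]□210
Step 2: δ(s0, □) = (s1, 0, L) → [s1]□0210
Step 3: δ(s1, □) = (s1, 0, L) → [s1]□00210
Step 4: δ(s1, □) = (s1, 0, L) → [s1]□000210
Step 5: δ(s1, □) = (s1, 0, L) → [s1]□0000210
Step 6: δ(s1, □) = (s1, 0, L) → [s1]□00000210
Step 7: δ(s1, □) = (s1, 0, L) → [s1]□000000210
Step 8: δ(s1, □) = (s1, 0, L) → [s1]□0000000210
Step 9: δ(s1, □) = (s1, 0, L) → [s1]□00000000210
Step 10: δ(s1, □) = (s1, 0, L) → [s1]□000000000210
Step 11: δ(s1, □) = (s1, 0, L) → [s1]□0000000000210
Step 12: δ(s1, □) = (s1, 0, L) → [s1]□00000000000210
Step 13: δ(s1, □) = (s1, 0, L) → [s1]□000000000000210
Step 14: δ(s1, □) = (s1, 0, L) → [s1]□0000000000000210

The machine has not reached a halting state after 14 steps.
The machine did not halt within the 14-step bound.

Answer: No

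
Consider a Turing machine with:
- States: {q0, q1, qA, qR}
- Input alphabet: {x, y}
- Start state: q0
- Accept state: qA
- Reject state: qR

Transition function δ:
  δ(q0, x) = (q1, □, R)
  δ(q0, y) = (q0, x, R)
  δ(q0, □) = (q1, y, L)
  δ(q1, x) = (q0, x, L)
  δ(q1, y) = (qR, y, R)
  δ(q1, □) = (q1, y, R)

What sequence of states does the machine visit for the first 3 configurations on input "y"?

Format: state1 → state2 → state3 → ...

Execution trace:
Initial: [q0]y
Step 1: δ(q0, y) = (q0, x, R) → x[q0]□
Step 2: δ(q0, □) = (q1, y, L) → [q1]xy

State sequence: q0 → q0 → q1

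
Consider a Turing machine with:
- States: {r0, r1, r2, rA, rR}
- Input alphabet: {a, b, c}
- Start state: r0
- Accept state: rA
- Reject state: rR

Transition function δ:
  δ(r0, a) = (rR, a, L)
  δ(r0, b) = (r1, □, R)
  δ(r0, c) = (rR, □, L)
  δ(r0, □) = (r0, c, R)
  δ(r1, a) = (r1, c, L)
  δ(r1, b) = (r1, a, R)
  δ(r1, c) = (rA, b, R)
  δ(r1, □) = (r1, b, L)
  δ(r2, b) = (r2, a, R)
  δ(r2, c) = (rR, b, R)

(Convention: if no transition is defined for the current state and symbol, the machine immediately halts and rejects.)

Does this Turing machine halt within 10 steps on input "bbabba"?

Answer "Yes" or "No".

Execution trace:
Initial: [r0]bbabba
Step 1: δ(r0, b) = (r1, □, R) → □[r1]babba
Step 2: δ(r1, b) = (r1, a, R) → □a[r1]abba
Step 3: δ(r1, a) = (r1, c, L) → □[r1]acbba
Step 4: δ(r1, a) = (r1, c, L) → [r1]□ccbba
Step 5: δ(r1, □) = (r1, b, L) → [r1]□bccbba
Step 6: δ(r1, □) = (r1, b, L) → [r1]□bbccbba
Step 7: δ(r1, □) = (r1, b, L) → [r1]□bbbccbba
Step 8: δ(r1, □) = (r1, b, L) → [r1]□bbbbccbba
Step 9: δ(r1, □) = (r1, b, L) → [r1]□bbbbbccbba
Step 10: δ(r1, □) = (r1, b, L) → [r1]□bbbbbbccbba

The machine has not reached a halting state after 10 steps.
The machine did not halt within the 10-step bound.

Answer: No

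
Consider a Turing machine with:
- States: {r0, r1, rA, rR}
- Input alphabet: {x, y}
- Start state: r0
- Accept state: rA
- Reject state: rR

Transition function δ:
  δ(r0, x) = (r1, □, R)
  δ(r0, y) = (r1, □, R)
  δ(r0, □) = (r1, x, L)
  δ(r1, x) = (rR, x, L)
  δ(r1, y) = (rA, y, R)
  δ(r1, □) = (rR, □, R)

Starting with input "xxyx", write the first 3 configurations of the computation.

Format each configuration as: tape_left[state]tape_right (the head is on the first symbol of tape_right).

Transitions applied:
Step 1: δ(r0, x) = (r1, □, R)
Step 2: δ(r1, x) = (rR, x, L)

The first 3 configurations are:
[r0]xxyx ⊢ □[r1]xyx ⊢ [rR]□xyx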